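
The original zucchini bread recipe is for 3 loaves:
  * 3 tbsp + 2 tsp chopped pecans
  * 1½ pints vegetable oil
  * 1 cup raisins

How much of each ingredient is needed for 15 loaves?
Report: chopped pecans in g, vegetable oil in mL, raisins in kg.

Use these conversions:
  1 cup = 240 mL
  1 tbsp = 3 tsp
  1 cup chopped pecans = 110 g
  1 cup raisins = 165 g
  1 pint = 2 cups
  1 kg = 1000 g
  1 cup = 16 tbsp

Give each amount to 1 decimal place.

Scaling factor: 15/3 = 5.
chopped pecans: (3 tbsp + 2 tsp = 11/3 tbsp) × 5 ÷ 16 tbsp/cup × 110 g/cup ≈ 126.0 g
vegetable oil: 1.5 pint × 5 × 2 cup/pint × 240 mL/cup = 3600.0 mL
raisins: 1 cup × 5 × 165 g/cup ÷ 1000 g/kg ≈ 0.8 kg

chopped pecans: 126.0 g; vegetable oil: 3600.0 mL; raisins: 0.8 kg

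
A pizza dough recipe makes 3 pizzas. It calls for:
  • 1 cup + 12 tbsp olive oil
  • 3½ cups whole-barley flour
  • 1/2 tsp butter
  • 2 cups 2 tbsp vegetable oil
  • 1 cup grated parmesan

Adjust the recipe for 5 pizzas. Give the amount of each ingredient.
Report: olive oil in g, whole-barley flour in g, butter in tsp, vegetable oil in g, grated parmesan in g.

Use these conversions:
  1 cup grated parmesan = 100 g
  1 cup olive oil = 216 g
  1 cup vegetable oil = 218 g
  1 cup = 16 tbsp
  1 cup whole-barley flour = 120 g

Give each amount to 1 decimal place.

olive oil: 630.0 g; whole-barley flour: 700.0 g; butter: 0.8 tsp; vegetable oil: 772.1 g; grated parmesan: 166.7 g

Scaling factor: 5/3.
olive oil: (1 cup + 12 tbsp = 1.75 cup) × 5/3 × 216 g/cup = 630.0 g
whole-barley flour: 3.5 cup × 5/3 × 120 g/cup = 700.0 g
butter: 0.5 tsp × 5/3 ≈ 0.8 tsp
vegetable oil: (2 cup + 2 tbsp = 2.125 cup) × 5/3 × 218 g/cup ≈ 772.1 g
grated parmesan: 1 cup × 5/3 × 100 g/cup ≈ 166.7 g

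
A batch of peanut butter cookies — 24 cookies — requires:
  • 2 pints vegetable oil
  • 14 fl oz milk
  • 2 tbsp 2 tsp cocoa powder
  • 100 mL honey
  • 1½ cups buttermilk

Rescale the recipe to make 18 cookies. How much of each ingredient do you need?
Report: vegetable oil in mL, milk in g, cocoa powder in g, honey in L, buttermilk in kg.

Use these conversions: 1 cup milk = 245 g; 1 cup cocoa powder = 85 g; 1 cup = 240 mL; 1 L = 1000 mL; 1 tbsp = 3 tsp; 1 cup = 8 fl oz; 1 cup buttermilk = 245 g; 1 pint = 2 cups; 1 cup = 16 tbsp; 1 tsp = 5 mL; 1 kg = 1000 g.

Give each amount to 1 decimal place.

Scaling factor: 18/24 = 3/4 = 0.75.
vegetable oil: 2 pint × 3/4 × 2 cup/pint × 240 mL/cup = 720.0 mL
milk: 14 fl oz × 3/4 ÷ 8 fl oz/cup × 245 g/cup ≈ 321.6 g
cocoa powder: (2 tbsp + 2 tsp = 8/3 tbsp) × 3/4 ÷ 16 tbsp/cup × 85 g/cup ≈ 10.6 g
honey: 100 mL × 3/4 ÷ 1000 mL/L ≈ 0.1 L
buttermilk: 1.5 cup × 3/4 × 245 g/cup ÷ 1000 g/kg ≈ 0.3 kg

vegetable oil: 720.0 mL; milk: 321.6 g; cocoa powder: 10.6 g; honey: 0.1 L; buttermilk: 0.3 kg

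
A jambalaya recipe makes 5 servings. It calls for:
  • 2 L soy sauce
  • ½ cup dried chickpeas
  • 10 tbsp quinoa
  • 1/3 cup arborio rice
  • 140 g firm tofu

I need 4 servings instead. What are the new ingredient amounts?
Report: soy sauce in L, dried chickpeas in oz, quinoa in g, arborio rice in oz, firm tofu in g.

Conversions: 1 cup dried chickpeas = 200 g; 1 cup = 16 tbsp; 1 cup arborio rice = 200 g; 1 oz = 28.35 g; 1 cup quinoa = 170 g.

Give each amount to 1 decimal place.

soy sauce: 1.6 L; dried chickpeas: 2.8 oz; quinoa: 85.0 g; arborio rice: 1.9 oz; firm tofu: 112.0 g

Scaling factor: 4/5 = 0.8.
soy sauce: 2 L × 4/5 = 1.6 L
dried chickpeas: 0.5 cup × 4/5 × 200 g/cup ÷ 28.35 g/oz ≈ 2.8 oz
quinoa: 10 tbsp × 4/5 ÷ 16 tbsp/cup × 170 g/cup = 85.0 g
arborio rice: 1/3 cup × 4/5 × 200 g/cup ÷ 28.35 g/oz ≈ 1.9 oz
firm tofu: 140 g × 4/5 = 112.0 g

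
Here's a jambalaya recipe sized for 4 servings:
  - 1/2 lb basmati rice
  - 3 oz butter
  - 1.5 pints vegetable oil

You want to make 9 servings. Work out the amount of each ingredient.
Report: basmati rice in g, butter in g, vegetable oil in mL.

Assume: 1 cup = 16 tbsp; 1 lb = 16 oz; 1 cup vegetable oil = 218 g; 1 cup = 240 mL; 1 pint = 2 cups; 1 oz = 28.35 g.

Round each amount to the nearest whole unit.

Scaling factor: 9/4 = 2.25.
basmati rice: 0.5 lb × 9/4 × 16 oz/lb × 28.35 g/oz ≈ 510 g
butter: 3 oz × 9/4 × 28.35 g/oz ≈ 191 g
vegetable oil: 1.5 pint × 9/4 × 2 cup/pint × 240 mL/cup = 1620 mL

basmati rice: 510 g; butter: 191 g; vegetable oil: 1620 mL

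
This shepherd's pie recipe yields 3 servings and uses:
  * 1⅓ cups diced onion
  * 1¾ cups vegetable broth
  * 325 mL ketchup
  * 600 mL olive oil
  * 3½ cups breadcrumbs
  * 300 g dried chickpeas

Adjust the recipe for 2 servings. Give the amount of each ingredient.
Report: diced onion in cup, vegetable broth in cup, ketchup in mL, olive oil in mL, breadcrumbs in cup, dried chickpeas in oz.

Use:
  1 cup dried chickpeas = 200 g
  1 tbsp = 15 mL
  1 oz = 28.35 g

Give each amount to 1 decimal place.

diced onion: 0.9 cup; vegetable broth: 1.2 cup; ketchup: 216.7 mL; olive oil: 400.0 mL; breadcrumbs: 2.3 cup; dried chickpeas: 7.1 oz

Scaling factor: 2/3.
diced onion: 4/3 cup × 2/3 ≈ 0.9 cup
vegetable broth: 1.75 cup × 2/3 ≈ 1.2 cup
ketchup: 325 mL × 2/3 ≈ 216.7 mL
olive oil: 600 mL × 2/3 = 400.0 mL
breadcrumbs: 3.5 cup × 2/3 ≈ 2.3 cup
dried chickpeas: 300 g × 2/3 ÷ 28.35 g/oz ≈ 7.1 oz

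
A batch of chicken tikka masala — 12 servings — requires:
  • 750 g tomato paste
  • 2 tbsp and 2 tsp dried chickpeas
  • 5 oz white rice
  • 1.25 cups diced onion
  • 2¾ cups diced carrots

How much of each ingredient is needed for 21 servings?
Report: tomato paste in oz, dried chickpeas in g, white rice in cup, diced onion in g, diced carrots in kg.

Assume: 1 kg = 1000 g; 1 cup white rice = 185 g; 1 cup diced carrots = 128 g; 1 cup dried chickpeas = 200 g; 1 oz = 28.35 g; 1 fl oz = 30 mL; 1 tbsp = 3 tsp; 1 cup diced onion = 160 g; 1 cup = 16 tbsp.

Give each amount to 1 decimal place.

tomato paste: 46.3 oz; dried chickpeas: 58.3 g; white rice: 1.3 cup; diced onion: 350.0 g; diced carrots: 0.6 kg

Scaling factor: 21/12 = 7/4 = 1.75.
tomato paste: 750 g × 7/4 ÷ 28.35 g/oz ≈ 46.3 oz
dried chickpeas: (2 tbsp + 2 tsp = 8/3 tbsp) × 7/4 ÷ 16 tbsp/cup × 200 g/cup ≈ 58.3 g
white rice: 5 oz × 7/4 × 28.35 g/oz ÷ 185 g/cup ≈ 1.3 cup
diced onion: 1.25 cup × 7/4 × 160 g/cup = 350.0 g
diced carrots: 2.75 cup × 7/4 × 128 g/cup ÷ 1000 g/kg ≈ 0.6 kg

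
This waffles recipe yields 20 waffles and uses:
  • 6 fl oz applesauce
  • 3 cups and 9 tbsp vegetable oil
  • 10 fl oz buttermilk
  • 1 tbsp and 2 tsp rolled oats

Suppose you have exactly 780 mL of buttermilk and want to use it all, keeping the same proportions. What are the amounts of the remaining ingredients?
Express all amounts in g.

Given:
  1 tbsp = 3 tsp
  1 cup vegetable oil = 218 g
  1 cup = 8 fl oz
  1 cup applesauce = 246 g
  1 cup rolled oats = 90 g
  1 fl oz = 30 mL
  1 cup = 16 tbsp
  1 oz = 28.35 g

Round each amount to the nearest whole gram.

applesauce: 480 g; vegetable oil: 2019 g; rolled oats: 24 g

The original recipe has 300 mL of buttermilk, so the scaling factor is 780 ÷ 300 = 13/5 = 2.6.
applesauce: 6 fl oz × 13/5 ÷ 8 fl oz/cup × 246 g/cup ≈ 480 g
vegetable oil: (3 cup + 9 tbsp = 3.5625 cup) × 13/5 × 218 g/cup ≈ 2019 g
rolled oats: (1 tbsp + 2 tsp = 5/3 tbsp) × 13/5 ÷ 16 tbsp/cup × 90 g/cup ≈ 24 g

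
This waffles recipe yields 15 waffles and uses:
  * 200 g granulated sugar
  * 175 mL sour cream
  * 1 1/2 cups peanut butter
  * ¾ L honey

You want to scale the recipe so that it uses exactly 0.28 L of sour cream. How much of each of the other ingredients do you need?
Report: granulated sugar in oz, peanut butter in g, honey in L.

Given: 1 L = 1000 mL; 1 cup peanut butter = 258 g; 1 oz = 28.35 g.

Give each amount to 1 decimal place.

The original recipe has 0.175 L of sour cream, so the scaling factor is 0.28 ÷ 0.175 = 8/5 = 1.6.
granulated sugar: 200 g × 8/5 ÷ 28.35 g/oz ≈ 11.3 oz
peanut butter: 1.5 cup × 8/5 × 258 g/cup = 619.2 g
honey: 0.75 L × 8/5 = 1.2 L

granulated sugar: 11.3 oz; peanut butter: 619.2 g; honey: 1.2 L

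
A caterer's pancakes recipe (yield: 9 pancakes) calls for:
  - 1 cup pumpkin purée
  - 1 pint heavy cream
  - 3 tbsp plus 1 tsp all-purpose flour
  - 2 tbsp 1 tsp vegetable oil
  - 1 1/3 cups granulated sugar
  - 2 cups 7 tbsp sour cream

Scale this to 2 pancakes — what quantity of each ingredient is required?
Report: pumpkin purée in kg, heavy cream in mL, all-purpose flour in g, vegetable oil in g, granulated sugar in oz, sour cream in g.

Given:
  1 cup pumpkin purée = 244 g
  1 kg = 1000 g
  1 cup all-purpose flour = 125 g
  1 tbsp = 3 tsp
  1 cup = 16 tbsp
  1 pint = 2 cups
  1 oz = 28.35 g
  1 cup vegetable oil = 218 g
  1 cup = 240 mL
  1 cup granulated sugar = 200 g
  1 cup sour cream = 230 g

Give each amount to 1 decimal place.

Scaling factor: 2/9.
pumpkin purée: 1 cup × 2/9 × 244 g/cup ÷ 1000 g/kg ≈ 0.1 kg
heavy cream: 1 pint × 2/9 × 2 cup/pint × 240 mL/cup ≈ 106.7 mL
all-purpose flour: (3 tbsp + 1 tsp = 10/3 tbsp) × 2/9 ÷ 16 tbsp/cup × 125 g/cup ≈ 5.8 g
vegetable oil: (2 tbsp + 1 tsp = 7/3 tbsp) × 2/9 ÷ 16 tbsp/cup × 218 g/cup ≈ 7.1 g
granulated sugar: 4/3 cup × 2/9 × 200 g/cup ÷ 28.35 g/oz ≈ 2.1 oz
sour cream: (2 cup + 7 tbsp = 2.4375 cup) × 2/9 × 230 g/cup ≈ 124.6 g

pumpkin purée: 0.1 kg; heavy cream: 106.7 mL; all-purpose flour: 5.8 g; vegetable oil: 7.1 g; granulated sugar: 2.1 oz; sour cream: 124.6 g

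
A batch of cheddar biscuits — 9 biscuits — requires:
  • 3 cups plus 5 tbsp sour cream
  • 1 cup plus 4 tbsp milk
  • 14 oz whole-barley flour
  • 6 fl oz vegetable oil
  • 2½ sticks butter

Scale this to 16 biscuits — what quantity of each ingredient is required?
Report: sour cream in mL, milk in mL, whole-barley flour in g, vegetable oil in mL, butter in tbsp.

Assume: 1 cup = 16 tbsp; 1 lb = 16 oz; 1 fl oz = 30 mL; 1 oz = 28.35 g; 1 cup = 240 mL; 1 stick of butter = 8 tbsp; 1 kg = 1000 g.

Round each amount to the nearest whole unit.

sour cream: 1413 mL; milk: 533 mL; whole-barley flour: 706 g; vegetable oil: 320 mL; butter: 36 tbsp

Scaling factor: 16/9.
sour cream: (3 cup + 5 tbsp = 3.3125 cup) × 16/9 × 240 mL/cup ≈ 1413 mL
milk: (1 cup + 4 tbsp = 1.25 cup) × 16/9 × 240 mL/cup ≈ 533 mL
whole-barley flour: 14 oz × 16/9 × 28.35 g/oz ≈ 706 g
vegetable oil: 6 fl oz × 16/9 × 30 mL/fl oz = 320 mL
butter: 2.5 stick × 16/9 × 8 tbsp/stick ≈ 36 tbsp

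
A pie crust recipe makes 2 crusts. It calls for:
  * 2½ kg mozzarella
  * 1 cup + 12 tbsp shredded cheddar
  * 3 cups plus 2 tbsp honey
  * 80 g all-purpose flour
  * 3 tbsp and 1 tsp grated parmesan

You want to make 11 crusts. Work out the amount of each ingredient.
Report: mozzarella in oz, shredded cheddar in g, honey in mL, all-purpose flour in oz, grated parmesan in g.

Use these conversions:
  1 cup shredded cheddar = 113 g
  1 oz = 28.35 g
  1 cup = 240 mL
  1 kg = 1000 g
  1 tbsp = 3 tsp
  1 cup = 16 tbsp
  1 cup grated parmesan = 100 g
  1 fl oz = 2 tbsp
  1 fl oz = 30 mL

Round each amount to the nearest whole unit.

mozzarella: 485 oz; shredded cheddar: 1088 g; honey: 4125 mL; all-purpose flour: 16 oz; grated parmesan: 115 g

Scaling factor: 11/2 = 5.5.
mozzarella: 2.5 kg × 11/2 × 1000 g/kg ÷ 28.35 g/oz ≈ 485 oz
shredded cheddar: (1 cup + 12 tbsp = 1.75 cup) × 11/2 × 113 g/cup ≈ 1088 g
honey: (3 cup + 2 tbsp = 3.125 cup) × 11/2 × 240 mL/cup = 4125 mL
all-purpose flour: 80 g × 11/2 ÷ 28.35 g/oz ≈ 16 oz
grated parmesan: (3 tbsp + 1 tsp = 10/3 tbsp) × 11/2 ÷ 16 tbsp/cup × 100 g/cup ≈ 115 g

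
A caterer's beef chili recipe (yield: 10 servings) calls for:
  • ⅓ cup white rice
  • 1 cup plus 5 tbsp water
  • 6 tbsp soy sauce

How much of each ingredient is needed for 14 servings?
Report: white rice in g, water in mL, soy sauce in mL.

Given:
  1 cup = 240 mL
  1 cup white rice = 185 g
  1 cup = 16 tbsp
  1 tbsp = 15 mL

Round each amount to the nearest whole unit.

white rice: 86 g; water: 441 mL; soy sauce: 126 mL

Scaling factor: 14/10 = 7/5 = 1.4.
white rice: 1/3 cup × 7/5 × 185 g/cup ≈ 86 g
water: (1 cup + 5 tbsp = 1.3125 cup) × 7/5 × 240 mL/cup = 441 mL
soy sauce: 6 tbsp × 7/5 × 15 mL/tbsp = 126 mL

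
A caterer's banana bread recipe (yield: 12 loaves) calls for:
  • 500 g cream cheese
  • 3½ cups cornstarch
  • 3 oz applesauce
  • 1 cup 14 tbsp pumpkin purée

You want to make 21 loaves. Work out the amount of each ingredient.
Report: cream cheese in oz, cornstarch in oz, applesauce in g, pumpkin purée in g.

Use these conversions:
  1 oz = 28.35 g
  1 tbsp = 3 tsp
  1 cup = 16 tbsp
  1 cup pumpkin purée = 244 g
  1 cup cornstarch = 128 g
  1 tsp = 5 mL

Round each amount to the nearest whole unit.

Scaling factor: 21/12 = 7/4 = 1.75.
cream cheese: 500 g × 7/4 ÷ 28.35 g/oz ≈ 31 oz
cornstarch: 3.5 cup × 7/4 × 128 g/cup ÷ 28.35 g/oz ≈ 28 oz
applesauce: 3 oz × 7/4 × 28.35 g/oz ≈ 149 g
pumpkin purée: (1 cup + 14 tbsp = 1.875 cup) × 7/4 × 244 g/cup ≈ 801 g

cream cheese: 31 oz; cornstarch: 28 oz; applesauce: 149 g; pumpkin purée: 801 g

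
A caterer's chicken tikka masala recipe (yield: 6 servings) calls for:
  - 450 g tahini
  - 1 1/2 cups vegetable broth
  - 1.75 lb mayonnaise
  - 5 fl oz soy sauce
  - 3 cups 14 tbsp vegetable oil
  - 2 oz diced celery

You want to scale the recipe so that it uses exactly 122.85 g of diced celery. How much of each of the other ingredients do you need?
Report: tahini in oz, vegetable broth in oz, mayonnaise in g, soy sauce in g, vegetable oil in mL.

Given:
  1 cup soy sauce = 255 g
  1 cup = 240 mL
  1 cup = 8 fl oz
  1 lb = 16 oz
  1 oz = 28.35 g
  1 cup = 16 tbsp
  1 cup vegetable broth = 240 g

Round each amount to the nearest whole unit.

tahini: 34 oz; vegetable broth: 28 oz; mayonnaise: 1720 g; soy sauce: 345 g; vegetable oil: 2015 mL

The original recipe has 56.7 g of diced celery, so the scaling factor is 122.85 ÷ 56.7 = 13/6.
tahini: 450 g × 13/6 ÷ 28.35 g/oz ≈ 34 oz
vegetable broth: 1.5 cup × 13/6 × 240 g/cup ÷ 28.35 g/oz ≈ 28 oz
mayonnaise: 1.75 lb × 13/6 × 16 oz/lb × 28.35 g/oz ≈ 1720 g
soy sauce: 5 fl oz × 13/6 ÷ 8 fl oz/cup × 255 g/cup ≈ 345 g
vegetable oil: (3 cup + 14 tbsp = 3.875 cup) × 13/6 × 240 mL/cup = 2015 mL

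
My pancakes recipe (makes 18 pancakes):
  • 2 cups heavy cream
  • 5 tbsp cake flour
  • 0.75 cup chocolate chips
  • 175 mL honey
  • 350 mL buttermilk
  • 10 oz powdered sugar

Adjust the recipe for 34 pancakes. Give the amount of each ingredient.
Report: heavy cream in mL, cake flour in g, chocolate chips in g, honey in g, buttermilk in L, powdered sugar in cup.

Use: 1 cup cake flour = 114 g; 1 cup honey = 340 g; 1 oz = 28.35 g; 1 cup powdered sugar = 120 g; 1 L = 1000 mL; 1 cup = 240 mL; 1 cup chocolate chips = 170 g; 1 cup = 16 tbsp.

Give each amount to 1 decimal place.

heavy cream: 906.7 mL; cake flour: 67.3 g; chocolate chips: 240.8 g; honey: 468.3 g; buttermilk: 0.7 L; powdered sugar: 4.5 cup

Scaling factor: 34/18 = 17/9.
heavy cream: 2 cup × 17/9 × 240 mL/cup ≈ 906.7 mL
cake flour: 5 tbsp × 17/9 ÷ 16 tbsp/cup × 114 g/cup ≈ 67.3 g
chocolate chips: 0.75 cup × 17/9 × 170 g/cup ≈ 240.8 g
honey: 175 mL × 17/9 ÷ 240 mL/cup × 340 g/cup ≈ 468.3 g
buttermilk: 350 mL × 17/9 ÷ 1000 mL/L ≈ 0.7 L
powdered sugar: 10 oz × 17/9 × 28.35 g/oz ÷ 120 g/cup ≈ 4.5 cup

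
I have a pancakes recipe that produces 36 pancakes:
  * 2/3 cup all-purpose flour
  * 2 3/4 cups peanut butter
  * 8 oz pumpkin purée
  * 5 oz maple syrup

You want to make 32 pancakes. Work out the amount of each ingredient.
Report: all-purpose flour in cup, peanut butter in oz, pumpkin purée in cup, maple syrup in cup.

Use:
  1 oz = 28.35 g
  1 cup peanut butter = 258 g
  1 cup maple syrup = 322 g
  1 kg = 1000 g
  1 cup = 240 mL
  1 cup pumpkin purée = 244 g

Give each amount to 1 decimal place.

Scaling factor: 32/36 = 8/9.
all-purpose flour: 2/3 cup × 8/9 ≈ 0.6 cup
peanut butter: 2.75 cup × 8/9 × 258 g/cup ÷ 28.35 g/oz ≈ 22.2 oz
pumpkin purée: 8 oz × 8/9 × 28.35 g/oz ÷ 244 g/cup ≈ 0.8 cup
maple syrup: 5 oz × 8/9 × 28.35 g/oz ÷ 322 g/cup ≈ 0.4 cup

all-purpose flour: 0.6 cup; peanut butter: 22.2 oz; pumpkin purée: 0.8 cup; maple syrup: 0.4 cup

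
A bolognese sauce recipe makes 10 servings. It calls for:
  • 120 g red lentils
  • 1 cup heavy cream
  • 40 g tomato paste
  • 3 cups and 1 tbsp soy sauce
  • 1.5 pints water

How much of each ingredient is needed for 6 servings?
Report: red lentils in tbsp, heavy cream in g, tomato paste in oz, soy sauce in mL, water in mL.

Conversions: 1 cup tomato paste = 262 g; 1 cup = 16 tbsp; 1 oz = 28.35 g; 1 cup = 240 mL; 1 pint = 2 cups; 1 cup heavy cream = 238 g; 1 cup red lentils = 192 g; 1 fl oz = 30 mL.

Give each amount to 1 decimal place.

Scaling factor: 6/10 = 3/5 = 0.6.
red lentils: 120 g × 3/5 ÷ 192 g/cup × 16 tbsp/cup = 6.0 tbsp
heavy cream: 1 cup × 3/5 × 238 g/cup = 142.8 g
tomato paste: 40 g × 3/5 ÷ 28.35 g/oz ≈ 0.8 oz
soy sauce: (3 cup + 1 tbsp = 3.0625 cup) × 3/5 × 240 mL/cup = 441.0 mL
water: 1.5 pint × 3/5 × 2 cup/pint × 240 mL/cup = 432.0 mL

red lentils: 6.0 tbsp; heavy cream: 142.8 g; tomato paste: 0.8 oz; soy sauce: 441.0 mL; water: 432.0 mL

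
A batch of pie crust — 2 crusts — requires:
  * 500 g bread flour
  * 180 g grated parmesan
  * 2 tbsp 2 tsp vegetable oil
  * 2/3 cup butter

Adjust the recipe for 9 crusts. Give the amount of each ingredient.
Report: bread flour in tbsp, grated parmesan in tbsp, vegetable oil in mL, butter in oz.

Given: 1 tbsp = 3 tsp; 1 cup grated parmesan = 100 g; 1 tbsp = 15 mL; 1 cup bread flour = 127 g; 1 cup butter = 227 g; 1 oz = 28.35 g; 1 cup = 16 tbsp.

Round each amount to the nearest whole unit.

bread flour: 283 tbsp; grated parmesan: 130 tbsp; vegetable oil: 180 mL; butter: 24 oz

Scaling factor: 9/2 = 4.5.
bread flour: 500 g × 9/2 ÷ 127 g/cup × 16 tbsp/cup ≈ 283 tbsp
grated parmesan: 180 g × 9/2 ÷ 100 g/cup × 16 tbsp/cup ≈ 130 tbsp
vegetable oil: (2 tbsp + 2 tsp = 8/3 tbsp) × 9/2 × 15 mL/tbsp = 180 mL
butter: 2/3 cup × 9/2 × 227 g/cup ÷ 28.35 g/oz ≈ 24 oz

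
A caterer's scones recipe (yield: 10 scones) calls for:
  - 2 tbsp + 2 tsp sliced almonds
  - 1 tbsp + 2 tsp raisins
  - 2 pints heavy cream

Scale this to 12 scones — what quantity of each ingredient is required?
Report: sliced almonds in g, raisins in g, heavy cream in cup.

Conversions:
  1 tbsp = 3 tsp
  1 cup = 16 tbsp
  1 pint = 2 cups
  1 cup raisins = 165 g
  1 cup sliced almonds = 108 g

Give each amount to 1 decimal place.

Scaling factor: 12/10 = 6/5 = 1.2.
sliced almonds: (2 tbsp + 2 tsp = 8/3 tbsp) × 6/5 ÷ 16 tbsp/cup × 108 g/cup = 21.6 g
raisins: (1 tbsp + 2 tsp = 5/3 tbsp) × 6/5 ÷ 16 tbsp/cup × 165 g/cup ≈ 20.6 g
heavy cream: 2 pint × 6/5 × 2 cup/pint = 4.8 cup

sliced almonds: 21.6 g; raisins: 20.6 g; heavy cream: 4.8 cup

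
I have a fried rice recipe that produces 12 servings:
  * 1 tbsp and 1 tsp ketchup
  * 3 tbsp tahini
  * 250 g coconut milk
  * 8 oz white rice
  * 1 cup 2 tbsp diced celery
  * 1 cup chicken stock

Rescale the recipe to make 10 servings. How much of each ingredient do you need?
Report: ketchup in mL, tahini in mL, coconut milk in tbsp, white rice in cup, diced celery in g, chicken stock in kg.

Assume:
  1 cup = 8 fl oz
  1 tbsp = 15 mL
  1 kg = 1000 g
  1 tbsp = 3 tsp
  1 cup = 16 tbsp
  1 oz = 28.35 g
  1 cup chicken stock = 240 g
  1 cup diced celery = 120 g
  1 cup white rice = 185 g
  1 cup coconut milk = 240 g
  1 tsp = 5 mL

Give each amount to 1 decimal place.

ketchup: 16.7 mL; tahini: 37.5 mL; coconut milk: 13.9 tbsp; white rice: 1.0 cup; diced celery: 112.5 g; chicken stock: 0.2 kg

Scaling factor: 10/12 = 5/6.
ketchup: (1 tbsp + 1 tsp = 4/3 tbsp) × 5/6 × 15 mL/tbsp ≈ 16.7 mL
tahini: 3 tbsp × 5/6 × 15 mL/tbsp = 37.5 mL
coconut milk: 250 g × 5/6 ÷ 240 g/cup × 16 tbsp/cup ≈ 13.9 tbsp
white rice: 8 oz × 5/6 × 28.35 g/oz ÷ 185 g/cup ≈ 1.0 cup
diced celery: (1 cup + 2 tbsp = 1.125 cup) × 5/6 × 120 g/cup = 112.5 g
chicken stock: 1 cup × 5/6 × 240 g/cup ÷ 1000 g/kg = 0.2 kg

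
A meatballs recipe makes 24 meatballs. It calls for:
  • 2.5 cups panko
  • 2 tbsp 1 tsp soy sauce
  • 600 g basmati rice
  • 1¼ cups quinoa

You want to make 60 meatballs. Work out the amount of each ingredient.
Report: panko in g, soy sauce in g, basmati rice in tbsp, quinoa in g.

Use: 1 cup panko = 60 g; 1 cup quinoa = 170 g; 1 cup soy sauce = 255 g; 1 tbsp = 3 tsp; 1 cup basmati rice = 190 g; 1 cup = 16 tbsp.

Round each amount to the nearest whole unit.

panko: 375 g; soy sauce: 93 g; basmati rice: 126 tbsp; quinoa: 531 g

Scaling factor: 60/24 = 5/2 = 2.5.
panko: 2.5 cup × 5/2 × 60 g/cup = 375 g
soy sauce: (2 tbsp + 1 tsp = 7/3 tbsp) × 5/2 ÷ 16 tbsp/cup × 255 g/cup ≈ 93 g
basmati rice: 600 g × 5/2 ÷ 190 g/cup × 16 tbsp/cup ≈ 126 tbsp
quinoa: 1.25 cup × 5/2 × 170 g/cup ≈ 531 g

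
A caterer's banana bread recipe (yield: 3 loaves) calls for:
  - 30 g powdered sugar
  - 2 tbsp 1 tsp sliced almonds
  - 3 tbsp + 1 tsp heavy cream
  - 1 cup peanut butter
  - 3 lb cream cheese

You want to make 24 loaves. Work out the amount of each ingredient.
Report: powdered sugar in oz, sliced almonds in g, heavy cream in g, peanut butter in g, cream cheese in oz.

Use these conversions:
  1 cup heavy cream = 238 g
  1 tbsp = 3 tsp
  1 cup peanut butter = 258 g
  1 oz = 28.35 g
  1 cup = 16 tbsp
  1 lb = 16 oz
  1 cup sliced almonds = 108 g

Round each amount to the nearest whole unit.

powdered sugar: 8 oz; sliced almonds: 126 g; heavy cream: 397 g; peanut butter: 2064 g; cream cheese: 384 oz

Scaling factor: 24/3 = 8.
powdered sugar: 30 g × 8 ÷ 28.35 g/oz ≈ 8 oz
sliced almonds: (2 tbsp + 1 tsp = 7/3 tbsp) × 8 ÷ 16 tbsp/cup × 108 g/cup = 126 g
heavy cream: (3 tbsp + 1 tsp = 10/3 tbsp) × 8 ÷ 16 tbsp/cup × 238 g/cup ≈ 397 g
peanut butter: 1 cup × 8 × 258 g/cup = 2064 g
cream cheese: 3 lb × 8 × 16 oz/lb = 384 oz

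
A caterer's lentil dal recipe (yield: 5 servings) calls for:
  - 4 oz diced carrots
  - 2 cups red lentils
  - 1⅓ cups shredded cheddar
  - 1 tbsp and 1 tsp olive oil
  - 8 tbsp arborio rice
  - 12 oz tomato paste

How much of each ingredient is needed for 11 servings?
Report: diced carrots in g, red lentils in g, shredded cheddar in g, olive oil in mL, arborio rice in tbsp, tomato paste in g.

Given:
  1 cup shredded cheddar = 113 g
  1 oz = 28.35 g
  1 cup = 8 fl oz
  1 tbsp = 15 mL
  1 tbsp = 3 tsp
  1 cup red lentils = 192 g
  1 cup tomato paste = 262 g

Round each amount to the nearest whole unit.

diced carrots: 249 g; red lentils: 845 g; shredded cheddar: 331 g; olive oil: 44 mL; arborio rice: 18 tbsp; tomato paste: 748 g

Scaling factor: 11/5 = 2.2.
diced carrots: 4 oz × 11/5 × 28.35 g/oz ≈ 249 g
red lentils: 2 cup × 11/5 × 192 g/cup ≈ 845 g
shredded cheddar: 4/3 cup × 11/5 × 113 g/cup ≈ 331 g
olive oil: (1 tbsp + 1 tsp = 4/3 tbsp) × 11/5 × 15 mL/tbsp = 44 mL
arborio rice: 8 tbsp × 11/5 ≈ 18 tbsp
tomato paste: 12 oz × 11/5 × 28.35 g/oz ≈ 748 g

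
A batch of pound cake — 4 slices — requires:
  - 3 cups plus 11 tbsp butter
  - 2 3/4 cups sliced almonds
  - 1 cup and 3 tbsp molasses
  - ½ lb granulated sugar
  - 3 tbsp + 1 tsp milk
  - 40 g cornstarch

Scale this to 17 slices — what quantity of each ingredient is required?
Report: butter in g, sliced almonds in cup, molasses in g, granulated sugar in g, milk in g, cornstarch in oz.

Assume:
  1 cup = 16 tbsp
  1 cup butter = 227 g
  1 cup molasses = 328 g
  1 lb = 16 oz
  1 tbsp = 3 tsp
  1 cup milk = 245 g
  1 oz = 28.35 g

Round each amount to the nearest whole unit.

butter: 3558 g; sliced almonds: 12 cup; molasses: 1655 g; granulated sugar: 964 g; milk: 217 g; cornstarch: 6 oz

Scaling factor: 17/4 = 4.25.
butter: (3 cup + 11 tbsp = 3.6875 cup) × 17/4 × 227 g/cup ≈ 3558 g
sliced almonds: 2.75 cup × 17/4 ≈ 12 cup
molasses: (1 cup + 3 tbsp = 1.1875 cup) × 17/4 × 328 g/cup ≈ 1655 g
granulated sugar: 0.5 lb × 17/4 × 16 oz/lb × 28.35 g/oz ≈ 964 g
milk: (3 tbsp + 1 tsp = 10/3 tbsp) × 17/4 ÷ 16 tbsp/cup × 245 g/cup ≈ 217 g
cornstarch: 40 g × 17/4 ÷ 28.35 g/oz ≈ 6 oz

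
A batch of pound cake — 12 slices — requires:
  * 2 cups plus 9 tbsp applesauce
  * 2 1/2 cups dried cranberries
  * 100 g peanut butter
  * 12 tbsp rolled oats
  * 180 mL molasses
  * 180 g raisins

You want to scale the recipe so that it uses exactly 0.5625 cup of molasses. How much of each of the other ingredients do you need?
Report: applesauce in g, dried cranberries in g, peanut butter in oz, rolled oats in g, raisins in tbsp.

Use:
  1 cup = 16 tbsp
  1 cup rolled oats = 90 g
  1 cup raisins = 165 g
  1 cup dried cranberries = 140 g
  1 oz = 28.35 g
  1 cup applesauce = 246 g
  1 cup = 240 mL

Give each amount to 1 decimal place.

The original recipe has 0.75 cup of molasses, so the scaling factor is 0.5625 ÷ 0.75 = 3/4 = 0.75.
applesauce: (2 cup + 9 tbsp = 2.5625 cup) × 3/4 × 246 g/cup ≈ 472.8 g
dried cranberries: 2.5 cup × 3/4 × 140 g/cup = 262.5 g
peanut butter: 100 g × 3/4 ÷ 28.35 g/oz ≈ 2.6 oz
rolled oats: 12 tbsp × 3/4 ÷ 16 tbsp/cup × 90 g/cup ≈ 50.6 g
raisins: 180 g × 3/4 ÷ 165 g/cup × 16 tbsp/cup ≈ 13.1 tbsp

applesauce: 472.8 g; dried cranberries: 262.5 g; peanut butter: 2.6 oz; rolled oats: 50.6 g; raisins: 13.1 tbsp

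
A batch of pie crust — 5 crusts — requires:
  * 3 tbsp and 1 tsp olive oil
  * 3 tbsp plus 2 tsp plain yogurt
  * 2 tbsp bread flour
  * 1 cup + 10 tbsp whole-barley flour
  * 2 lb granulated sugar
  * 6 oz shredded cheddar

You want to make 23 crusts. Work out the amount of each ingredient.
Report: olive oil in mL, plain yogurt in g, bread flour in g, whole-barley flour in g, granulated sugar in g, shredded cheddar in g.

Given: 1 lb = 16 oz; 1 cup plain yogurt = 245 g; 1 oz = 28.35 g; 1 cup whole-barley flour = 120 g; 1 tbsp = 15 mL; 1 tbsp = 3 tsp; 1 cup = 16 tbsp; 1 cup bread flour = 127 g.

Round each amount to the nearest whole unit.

Scaling factor: 23/5 = 4.6.
olive oil: (3 tbsp + 1 tsp = 10/3 tbsp) × 23/5 × 15 mL/tbsp = 230 mL
plain yogurt: (3 tbsp + 2 tsp = 11/3 tbsp) × 23/5 ÷ 16 tbsp/cup × 245 g/cup ≈ 258 g
bread flour: 2 tbsp × 23/5 ÷ 16 tbsp/cup × 127 g/cup ≈ 73 g
whole-barley flour: (1 cup + 10 tbsp = 1.625 cup) × 23/5 × 120 g/cup = 897 g
granulated sugar: 2 lb × 23/5 × 16 oz/lb × 28.35 g/oz ≈ 4173 g
shredded cheddar: 6 oz × 23/5 × 28.35 g/oz ≈ 782 g

olive oil: 230 mL; plain yogurt: 258 g; bread flour: 73 g; whole-barley flour: 897 g; granulated sugar: 4173 g; shredded cheddar: 782 g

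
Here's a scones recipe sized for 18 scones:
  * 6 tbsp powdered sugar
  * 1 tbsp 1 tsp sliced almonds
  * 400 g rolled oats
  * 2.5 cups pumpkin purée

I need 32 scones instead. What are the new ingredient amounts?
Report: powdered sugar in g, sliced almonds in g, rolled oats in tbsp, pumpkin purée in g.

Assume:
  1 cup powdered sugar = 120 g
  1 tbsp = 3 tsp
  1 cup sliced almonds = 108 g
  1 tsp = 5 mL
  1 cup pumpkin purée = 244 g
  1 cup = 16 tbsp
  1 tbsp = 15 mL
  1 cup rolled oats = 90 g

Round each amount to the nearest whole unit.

Scaling factor: 32/18 = 16/9.
powdered sugar: 6 tbsp × 16/9 ÷ 16 tbsp/cup × 120 g/cup = 80 g
sliced almonds: (1 tbsp + 1 tsp = 4/3 tbsp) × 16/9 ÷ 16 tbsp/cup × 108 g/cup = 16 g
rolled oats: 400 g × 16/9 ÷ 90 g/cup × 16 tbsp/cup ≈ 126 tbsp
pumpkin purée: 2.5 cup × 16/9 × 244 g/cup ≈ 1084 g

powdered sugar: 80 g; sliced almonds: 16 g; rolled oats: 126 tbsp; pumpkin purée: 1084 g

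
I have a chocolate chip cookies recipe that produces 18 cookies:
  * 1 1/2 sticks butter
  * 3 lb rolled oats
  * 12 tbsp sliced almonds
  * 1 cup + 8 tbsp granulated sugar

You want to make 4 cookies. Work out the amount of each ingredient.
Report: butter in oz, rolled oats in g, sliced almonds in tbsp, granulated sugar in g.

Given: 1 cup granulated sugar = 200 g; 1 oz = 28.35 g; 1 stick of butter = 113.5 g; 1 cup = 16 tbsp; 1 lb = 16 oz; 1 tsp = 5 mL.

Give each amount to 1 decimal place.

butter: 1.3 oz; rolled oats: 302.4 g; sliced almonds: 2.7 tbsp; granulated sugar: 66.7 g

Scaling factor: 4/18 = 2/9.
butter: 1.5 stick × 2/9 × 113.5 g/stick ÷ 28.35 g/oz ≈ 1.3 oz
rolled oats: 3 lb × 2/9 × 16 oz/lb × 28.35 g/oz = 302.4 g
sliced almonds: 12 tbsp × 2/9 ≈ 2.7 tbsp
granulated sugar: (1 cup + 8 tbsp = 1.5 cup) × 2/9 × 200 g/cup ≈ 66.7 g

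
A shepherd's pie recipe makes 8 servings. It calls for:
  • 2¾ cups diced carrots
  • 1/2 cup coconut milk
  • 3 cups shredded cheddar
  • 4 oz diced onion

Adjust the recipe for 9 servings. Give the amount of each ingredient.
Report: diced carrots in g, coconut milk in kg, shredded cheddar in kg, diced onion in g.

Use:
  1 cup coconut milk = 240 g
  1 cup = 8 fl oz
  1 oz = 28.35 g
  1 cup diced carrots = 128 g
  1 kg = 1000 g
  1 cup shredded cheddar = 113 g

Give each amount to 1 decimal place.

Scaling factor: 9/8 = 1.125.
diced carrots: 2.75 cup × 9/8 × 128 g/cup = 396.0 g
coconut milk: 0.5 cup × 9/8 × 240 g/cup ÷ 1000 g/kg ≈ 0.1 kg
shredded cheddar: 3 cup × 9/8 × 113 g/cup ÷ 1000 g/kg ≈ 0.4 kg
diced onion: 4 oz × 9/8 × 28.35 g/oz ≈ 127.6 g

diced carrots: 396.0 g; coconut milk: 0.1 kg; shredded cheddar: 0.4 kg; diced onion: 127.6 g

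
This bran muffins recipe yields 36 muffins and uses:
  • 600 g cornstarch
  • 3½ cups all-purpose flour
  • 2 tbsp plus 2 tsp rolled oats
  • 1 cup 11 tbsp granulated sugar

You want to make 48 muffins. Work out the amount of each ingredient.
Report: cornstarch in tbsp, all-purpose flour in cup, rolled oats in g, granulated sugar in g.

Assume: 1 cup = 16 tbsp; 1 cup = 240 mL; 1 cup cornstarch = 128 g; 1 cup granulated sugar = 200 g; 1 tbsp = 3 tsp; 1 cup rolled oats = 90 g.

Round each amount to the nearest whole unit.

Scaling factor: 48/36 = 4/3.
cornstarch: 600 g × 4/3 ÷ 128 g/cup × 16 tbsp/cup = 100 tbsp
all-purpose flour: 3.5 cup × 4/3 ≈ 5 cup
rolled oats: (2 tbsp + 2 tsp = 8/3 tbsp) × 4/3 ÷ 16 tbsp/cup × 90 g/cup = 20 g
granulated sugar: (1 cup + 11 tbsp = 1.6875 cup) × 4/3 × 200 g/cup = 450 g

cornstarch: 100 tbsp; all-purpose flour: 5 cup; rolled oats: 20 g; granulated sugar: 450 g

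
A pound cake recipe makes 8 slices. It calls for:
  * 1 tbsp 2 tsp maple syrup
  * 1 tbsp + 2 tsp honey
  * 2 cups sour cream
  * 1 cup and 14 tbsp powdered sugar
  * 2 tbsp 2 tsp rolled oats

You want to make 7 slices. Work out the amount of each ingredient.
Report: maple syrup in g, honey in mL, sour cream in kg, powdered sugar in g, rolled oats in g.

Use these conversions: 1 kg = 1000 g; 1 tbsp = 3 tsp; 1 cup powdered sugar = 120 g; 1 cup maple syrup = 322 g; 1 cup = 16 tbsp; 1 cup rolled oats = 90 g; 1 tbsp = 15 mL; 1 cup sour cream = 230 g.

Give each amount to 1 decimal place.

Scaling factor: 7/8 = 0.875.
maple syrup: (1 tbsp + 2 tsp = 5/3 tbsp) × 7/8 ÷ 16 tbsp/cup × 322 g/cup ≈ 29.3 g
honey: (1 tbsp + 2 tsp = 5/3 tbsp) × 7/8 × 15 mL/tbsp ≈ 21.9 mL
sour cream: 2 cup × 7/8 × 230 g/cup ÷ 1000 g/kg ≈ 0.4 kg
powdered sugar: (1 cup + 14 tbsp = 1.875 cup) × 7/8 × 120 g/cup ≈ 196.9 g
rolled oats: (2 tbsp + 2 tsp = 8/3 tbsp) × 7/8 ÷ 16 tbsp/cup × 90 g/cup ≈ 13.1 g

maple syrup: 29.3 g; honey: 21.9 mL; sour cream: 0.4 kg; powdered sugar: 196.9 g; rolled oats: 13.1 g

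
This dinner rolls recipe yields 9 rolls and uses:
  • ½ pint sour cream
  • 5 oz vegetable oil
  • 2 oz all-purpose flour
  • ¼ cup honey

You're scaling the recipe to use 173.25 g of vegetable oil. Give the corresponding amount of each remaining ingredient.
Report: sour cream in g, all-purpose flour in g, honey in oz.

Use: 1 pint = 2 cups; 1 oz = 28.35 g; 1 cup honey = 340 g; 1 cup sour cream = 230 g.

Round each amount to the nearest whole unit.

sour cream: 281 g; all-purpose flour: 69 g; honey: 4 oz

The original recipe has 141.75 g of vegetable oil, so the scaling factor is 173.25 ÷ 141.75 = 11/9.
sour cream: 0.5 pint × 11/9 × 2 cup/pint × 230 g/cup ≈ 281 g
all-purpose flour: 2 oz × 11/9 × 28.35 g/oz ≈ 69 g
honey: 0.25 cup × 11/9 × 340 g/cup ÷ 28.35 g/oz ≈ 4 oz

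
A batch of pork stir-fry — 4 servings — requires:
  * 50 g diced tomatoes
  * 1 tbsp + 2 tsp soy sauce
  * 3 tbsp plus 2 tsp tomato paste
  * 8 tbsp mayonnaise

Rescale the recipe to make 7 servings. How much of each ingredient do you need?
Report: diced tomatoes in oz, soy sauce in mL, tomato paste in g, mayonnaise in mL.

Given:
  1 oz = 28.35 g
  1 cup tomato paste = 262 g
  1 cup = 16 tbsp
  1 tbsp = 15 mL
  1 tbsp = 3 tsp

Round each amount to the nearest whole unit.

Scaling factor: 7/4 = 1.75.
diced tomatoes: 50 g × 7/4 ÷ 28.35 g/oz ≈ 3 oz
soy sauce: (1 tbsp + 2 tsp = 5/3 tbsp) × 7/4 × 15 mL/tbsp ≈ 44 mL
tomato paste: (3 tbsp + 2 tsp = 11/3 tbsp) × 7/4 ÷ 16 tbsp/cup × 262 g/cup ≈ 105 g
mayonnaise: 8 tbsp × 7/4 × 15 mL/tbsp = 210 mL

diced tomatoes: 3 oz; soy sauce: 44 mL; tomato paste: 105 g; mayonnaise: 210 mL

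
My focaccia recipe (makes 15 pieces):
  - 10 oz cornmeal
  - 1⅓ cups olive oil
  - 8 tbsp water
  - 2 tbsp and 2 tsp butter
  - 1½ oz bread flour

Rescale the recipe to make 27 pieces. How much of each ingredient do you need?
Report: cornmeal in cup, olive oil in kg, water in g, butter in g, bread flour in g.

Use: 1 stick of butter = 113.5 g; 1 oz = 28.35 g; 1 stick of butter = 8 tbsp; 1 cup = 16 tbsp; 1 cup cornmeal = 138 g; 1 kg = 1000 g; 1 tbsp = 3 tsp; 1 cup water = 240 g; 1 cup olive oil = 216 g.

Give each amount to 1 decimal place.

Scaling factor: 27/15 = 9/5 = 1.8.
cornmeal: 10 oz × 9/5 × 28.35 g/oz ÷ 138 g/cup ≈ 3.7 cup
olive oil: 4/3 cup × 9/5 × 216 g/cup ÷ 1000 g/kg ≈ 0.5 kg
water: 8 tbsp × 9/5 ÷ 16 tbsp/cup × 240 g/cup = 216.0 g
butter: (2 tbsp + 2 tsp = 8/3 tbsp) × 9/5 ÷ 8 tbsp/stick × 113.5 g/stick = 68.1 g
bread flour: 1.5 oz × 9/5 × 28.35 g/oz ≈ 76.5 g

cornmeal: 3.7 cup; olive oil: 0.5 kg; water: 216.0 g; butter: 68.1 g; bread flour: 76.5 g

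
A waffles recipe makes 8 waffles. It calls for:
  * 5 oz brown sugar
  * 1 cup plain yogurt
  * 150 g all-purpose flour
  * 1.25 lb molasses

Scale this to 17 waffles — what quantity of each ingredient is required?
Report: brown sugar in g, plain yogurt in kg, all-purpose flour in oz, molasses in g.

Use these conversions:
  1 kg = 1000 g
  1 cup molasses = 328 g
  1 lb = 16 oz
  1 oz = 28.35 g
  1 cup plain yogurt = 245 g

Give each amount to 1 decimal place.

Scaling factor: 17/8 = 2.125.
brown sugar: 5 oz × 17/8 × 28.35 g/oz ≈ 301.2 g
plain yogurt: 1 cup × 17/8 × 245 g/cup ÷ 1000 g/kg ≈ 0.5 kg
all-purpose flour: 150 g × 17/8 ÷ 28.35 g/oz ≈ 11.2 oz
molasses: 1.25 lb × 17/8 × 16 oz/lb × 28.35 g/oz ≈ 1204.9 g

brown sugar: 301.2 g; plain yogurt: 0.5 kg; all-purpose flour: 11.2 oz; molasses: 1204.9 g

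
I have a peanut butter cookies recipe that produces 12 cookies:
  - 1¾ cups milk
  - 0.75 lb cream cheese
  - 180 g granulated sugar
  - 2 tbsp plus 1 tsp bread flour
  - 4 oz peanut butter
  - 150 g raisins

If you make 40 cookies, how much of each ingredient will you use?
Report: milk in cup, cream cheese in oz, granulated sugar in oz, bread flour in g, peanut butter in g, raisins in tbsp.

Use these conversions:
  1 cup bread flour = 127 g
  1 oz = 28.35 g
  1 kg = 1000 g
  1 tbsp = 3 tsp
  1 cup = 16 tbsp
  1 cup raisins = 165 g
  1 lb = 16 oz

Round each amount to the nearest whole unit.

milk: 6 cup; cream cheese: 40 oz; granulated sugar: 21 oz; bread flour: 62 g; peanut butter: 378 g; raisins: 48 tbsp

Scaling factor: 40/12 = 10/3.
milk: 1.75 cup × 10/3 ≈ 6 cup
cream cheese: 0.75 lb × 10/3 × 16 oz/lb = 40 oz
granulated sugar: 180 g × 10/3 ÷ 28.35 g/oz ≈ 21 oz
bread flour: (2 tbsp + 1 tsp = 7/3 tbsp) × 10/3 ÷ 16 tbsp/cup × 127 g/cup ≈ 62 g
peanut butter: 4 oz × 10/3 × 28.35 g/oz = 378 g
raisins: 150 g × 10/3 ÷ 165 g/cup × 16 tbsp/cup ≈ 48 tbsp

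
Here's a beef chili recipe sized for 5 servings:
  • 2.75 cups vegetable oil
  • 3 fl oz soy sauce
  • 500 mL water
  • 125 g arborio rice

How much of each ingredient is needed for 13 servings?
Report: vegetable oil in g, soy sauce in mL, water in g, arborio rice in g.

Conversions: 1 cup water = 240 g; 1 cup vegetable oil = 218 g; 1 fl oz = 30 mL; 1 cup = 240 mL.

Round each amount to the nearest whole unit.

vegetable oil: 1559 g; soy sauce: 234 mL; water: 1300 g; arborio rice: 325 g

Scaling factor: 13/5 = 2.6.
vegetable oil: 2.75 cup × 13/5 × 218 g/cup ≈ 1559 g
soy sauce: 3 fl oz × 13/5 × 30 mL/fl oz = 234 mL
water: 500 mL × 13/5 ÷ 240 mL/cup × 240 g/cup = 1300 g
arborio rice: 125 g × 13/5 = 325 g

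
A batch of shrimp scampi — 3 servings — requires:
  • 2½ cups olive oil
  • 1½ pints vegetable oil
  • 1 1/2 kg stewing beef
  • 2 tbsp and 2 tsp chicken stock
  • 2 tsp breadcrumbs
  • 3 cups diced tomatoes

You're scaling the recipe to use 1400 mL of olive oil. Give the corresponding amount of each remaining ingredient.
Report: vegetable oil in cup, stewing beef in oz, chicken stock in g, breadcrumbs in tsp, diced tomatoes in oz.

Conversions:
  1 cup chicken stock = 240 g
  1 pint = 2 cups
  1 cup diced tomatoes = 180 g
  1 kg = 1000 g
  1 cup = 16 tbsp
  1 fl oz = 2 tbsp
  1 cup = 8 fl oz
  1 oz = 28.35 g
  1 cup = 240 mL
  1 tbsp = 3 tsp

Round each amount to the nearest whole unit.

vegetable oil: 7 cup; stewing beef: 123 oz; chicken stock: 93 g; breadcrumbs: 5 tsp; diced tomatoes: 44 oz

The original recipe has 600 mL of olive oil, so the scaling factor is 1400 ÷ 600 = 7/3.
vegetable oil: 1.5 pint × 7/3 × 2 cup/pint = 7 cup
stewing beef: 1.5 kg × 7/3 × 1000 g/kg ÷ 28.35 g/oz ≈ 123 oz
chicken stock: (2 tbsp + 2 tsp = 8/3 tbsp) × 7/3 ÷ 16 tbsp/cup × 240 g/cup ≈ 93 g
breadcrumbs: 2 tsp × 7/3 ≈ 5 tsp
diced tomatoes: 3 cup × 7/3 × 180 g/cup ÷ 28.35 g/oz ≈ 44 oz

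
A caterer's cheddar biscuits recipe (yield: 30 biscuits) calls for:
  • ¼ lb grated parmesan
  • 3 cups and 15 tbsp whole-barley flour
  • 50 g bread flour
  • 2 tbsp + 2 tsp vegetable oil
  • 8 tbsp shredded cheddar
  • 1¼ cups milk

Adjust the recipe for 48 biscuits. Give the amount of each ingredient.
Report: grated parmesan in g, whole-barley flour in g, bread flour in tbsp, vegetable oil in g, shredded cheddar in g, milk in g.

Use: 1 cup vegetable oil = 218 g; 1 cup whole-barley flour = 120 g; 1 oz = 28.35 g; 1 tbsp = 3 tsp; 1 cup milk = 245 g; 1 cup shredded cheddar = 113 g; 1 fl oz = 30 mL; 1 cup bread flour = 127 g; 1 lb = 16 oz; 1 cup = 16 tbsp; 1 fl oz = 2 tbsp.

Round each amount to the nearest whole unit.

Scaling factor: 48/30 = 8/5 = 1.6.
grated parmesan: 0.25 lb × 8/5 × 16 oz/lb × 28.35 g/oz ≈ 181 g
whole-barley flour: (3 cup + 15 tbsp = 3.9375 cup) × 8/5 × 120 g/cup = 756 g
bread flour: 50 g × 8/5 ÷ 127 g/cup × 16 tbsp/cup ≈ 10 tbsp
vegetable oil: (2 tbsp + 2 tsp = 8/3 tbsp) × 8/5 ÷ 16 tbsp/cup × 218 g/cup ≈ 58 g
shredded cheddar: 8 tbsp × 8/5 ÷ 16 tbsp/cup × 113 g/cup ≈ 90 g
milk: 1.25 cup × 8/5 × 245 g/cup = 490 g

grated parmesan: 181 g; whole-barley flour: 756 g; bread flour: 10 tbsp; vegetable oil: 58 g; shredded cheddar: 90 g; milk: 490 g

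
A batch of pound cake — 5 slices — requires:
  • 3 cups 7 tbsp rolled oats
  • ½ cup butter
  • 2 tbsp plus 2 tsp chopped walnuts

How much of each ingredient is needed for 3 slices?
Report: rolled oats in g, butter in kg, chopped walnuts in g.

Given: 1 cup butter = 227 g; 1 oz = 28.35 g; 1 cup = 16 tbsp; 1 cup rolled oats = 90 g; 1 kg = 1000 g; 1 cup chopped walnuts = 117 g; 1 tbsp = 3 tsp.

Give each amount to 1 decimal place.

Scaling factor: 3/5 = 0.6.
rolled oats: (3 cup + 7 tbsp = 3.4375 cup) × 3/5 × 90 g/cup ≈ 185.6 g
butter: 0.5 cup × 3/5 × 227 g/cup ÷ 1000 g/kg ≈ 0.1 kg
chopped walnuts: (2 tbsp + 2 tsp = 8/3 tbsp) × 3/5 ÷ 16 tbsp/cup × 117 g/cup = 11.7 g

rolled oats: 185.6 g; butter: 0.1 kg; chopped walnuts: 11.7 g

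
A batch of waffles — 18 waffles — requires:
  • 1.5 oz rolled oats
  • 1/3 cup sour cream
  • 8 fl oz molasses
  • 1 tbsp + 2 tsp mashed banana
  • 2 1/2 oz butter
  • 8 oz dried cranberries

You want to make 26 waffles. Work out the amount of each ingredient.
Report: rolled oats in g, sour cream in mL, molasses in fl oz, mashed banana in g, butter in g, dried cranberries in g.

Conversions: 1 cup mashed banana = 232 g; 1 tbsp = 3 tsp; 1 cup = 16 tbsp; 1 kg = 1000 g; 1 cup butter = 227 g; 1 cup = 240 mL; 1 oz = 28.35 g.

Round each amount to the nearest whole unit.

rolled oats: 61 g; sour cream: 116 mL; molasses: 12 fl oz; mashed banana: 35 g; butter: 102 g; dried cranberries: 328 g

Scaling factor: 26/18 = 13/9.
rolled oats: 1.5 oz × 13/9 × 28.35 g/oz ≈ 61 g
sour cream: 1/3 cup × 13/9 × 240 mL/cup ≈ 116 mL
molasses: 8 fl oz × 13/9 ≈ 12 fl oz
mashed banana: (1 tbsp + 2 tsp = 5/3 tbsp) × 13/9 ÷ 16 tbsp/cup × 232 g/cup ≈ 35 g
butter: 2.5 oz × 13/9 × 28.35 g/oz ≈ 102 g
dried cranberries: 8 oz × 13/9 × 28.35 g/oz ≈ 328 g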